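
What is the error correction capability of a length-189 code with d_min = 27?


Correction capability = floor((d-1)/2) = floor((27-1)/2) = 13

13 errors


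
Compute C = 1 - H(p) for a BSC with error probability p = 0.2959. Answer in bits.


H(p) = -p*log2(p) - (1-p)*log2(1-p) = -0.2959*log2(0.2959) - 0.7041*log2(0.7041) = 0.519843 + 0.356379 = 0.8762. C = 1 - H(p) = 1 - 0.8762 = 0.1238

0.1238 bits


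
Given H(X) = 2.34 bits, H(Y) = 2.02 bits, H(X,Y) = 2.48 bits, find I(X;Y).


I(X;Y) = H(X) + H(Y) - H(X,Y) = 2.34 + 2.02 - 2.48 = 1.88

1.88 bits


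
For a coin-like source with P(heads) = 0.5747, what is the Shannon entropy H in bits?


H = -p*log2(p) - (1-p)*log2(1-p). -0.5747*log2(0.5747) = 0.459254; -0.4253*log2(0.4253) = 0.524585. H = 0.459254 + 0.524585 = 0.9838

0.9838 bits


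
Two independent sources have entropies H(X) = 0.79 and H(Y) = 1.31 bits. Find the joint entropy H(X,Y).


For independent variables, H(X,Y) = H(X) + H(Y) = 0.79 + 1.31 = 2.1

2.1 bits


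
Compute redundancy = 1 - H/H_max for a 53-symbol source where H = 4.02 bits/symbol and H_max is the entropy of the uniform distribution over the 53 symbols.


H_max = log2(K) = log2(53) = 5.7279 bits/symbol. Redundancy = 1 - H/H_max = 1 - 4.02/5.7279 = 1 - 0.7018 = 0.2982

0.2982


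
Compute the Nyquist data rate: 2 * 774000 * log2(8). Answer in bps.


Rate = 2 * B * log2(M) = 2 * 774000 * 3.0 = 4644000.0

4644000.0 bps


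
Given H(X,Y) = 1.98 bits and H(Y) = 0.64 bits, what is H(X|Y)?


H(X|Y) = H(X,Y) - H(Y) = 1.98 - 0.64 = 1.34

1.34 bits


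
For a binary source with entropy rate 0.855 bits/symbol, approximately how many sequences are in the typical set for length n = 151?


log2|A_typical| = nH = 151 * 0.855 = 129.105, so |A_typical| ~ 2^129.105 = 7.319e+38

7.319e+38


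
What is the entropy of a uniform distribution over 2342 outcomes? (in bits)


H = log2(n) = log2(2342) = 11.1935

11.1935 bits


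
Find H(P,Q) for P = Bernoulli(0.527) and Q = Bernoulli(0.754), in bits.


H(P,Q) = -p*log2(q) - (1-p)*log2(1-q). -0.527*log2(0.754) = 0.214681; -0.473*log2(0.246) = 0.957007. H(P,Q) = 0.214681 + 0.957007 = 1.1717

1.1717 bits


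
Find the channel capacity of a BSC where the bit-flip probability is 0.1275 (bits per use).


H(p) = -p*log2(p) - (1-p)*log2(1-p) = -0.1275*log2(0.1275) - 0.8725*log2(0.8725) = 0.378857 + 0.171684 = 0.5505. C = 1 - H(p) = 1 - 0.5505 = 0.4495

0.4495 bits


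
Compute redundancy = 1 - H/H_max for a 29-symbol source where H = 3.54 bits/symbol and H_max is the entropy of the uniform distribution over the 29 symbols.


H_max = log2(K) = log2(29) = 4.858 bits/symbol. Redundancy = 1 - H/H_max = 1 - 3.54/4.858 = 1 - 0.7287 = 0.2713

0.2713


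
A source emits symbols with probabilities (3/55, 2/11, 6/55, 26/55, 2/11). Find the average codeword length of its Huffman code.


Huffman construction (repeatedly merge the two least-probable nodes; each merge adds 1 bit to every symbol beneath it): 3/55 + 6/55 = 9/55; 9/55 + 2/11 = 19/55; 2/11 + 19/55 = 29/55; 26/55 + 29/55 = 1. Resulting codeword lengths (in the order the probabilities were given): (4, 3, 4, 1, 2). L_avg = sum(p_i * l_i) = 3/55*4 + 2/11*3 + 6/55*4 + 26/55*1 + 2/11*2 = 112/55 = 2.0364

2.0364 bits


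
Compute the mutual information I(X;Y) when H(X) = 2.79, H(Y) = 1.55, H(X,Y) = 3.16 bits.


I(X;Y) = H(X) + H(Y) - H(X,Y) = 2.79 + 1.55 - 3.16 = 1.18

1.18 bits


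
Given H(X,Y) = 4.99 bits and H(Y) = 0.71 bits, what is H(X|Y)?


H(X|Y) = H(X,Y) - H(Y) = 4.99 - 0.71 = 4.28

4.28 bits


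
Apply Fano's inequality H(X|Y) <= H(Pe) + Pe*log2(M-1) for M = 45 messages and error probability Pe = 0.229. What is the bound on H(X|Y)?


H(Pe) = -Pe*log2(Pe) - (1-Pe)*log2(1-Pe) = -0.229*log2(0.229) - 0.771*log2(0.771) = 0.486987 + 0.289277 = 0.7763. Pe*log2(M-1) = 0.229*log2(44) = 1.250210. Bound = H(Pe) + Pe*log2(M-1) = 0.486987 + 0.289277 + 1.250210 = 2.0265

2.0265 bits


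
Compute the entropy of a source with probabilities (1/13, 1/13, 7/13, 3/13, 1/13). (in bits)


H = -sum(p_i * log2(p_i)). Terms: -(1/13)*log2(1/13) = 0.284649; -(1/13)*log2(1/13) = 0.284649; -(7/13)*log2(7/13) = 0.480892; -(3/13)*log2(3/13) = 0.488187; -(1/13)*log2(1/13) = 0.284649. H = 0.284649 + 0.284649 + 0.480892 + 0.488187 + 0.284649 = 1.823

1.823 bits


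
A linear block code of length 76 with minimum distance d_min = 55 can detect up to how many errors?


Detection capability = d_min - 1 = 55 - 1 = 54

54 errors


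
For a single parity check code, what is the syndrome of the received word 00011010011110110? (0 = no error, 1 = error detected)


Syndrome = XOR of all bits = 0 XOR 0 XOR 0 XOR 1 XOR 1 XOR 0 XOR 1 XOR 0 XOR 0 XOR 1 XOR 1 XOR 1 XOR 1 XOR 0 XOR 1 XOR 1 XOR 0 = 1

1


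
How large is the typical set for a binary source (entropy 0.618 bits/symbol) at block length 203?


log2|A_typical| = nH = 203 * 0.618 = 125.454, so |A_typical| ~ 2^125.454 = 5.827e+37

5.827e+37


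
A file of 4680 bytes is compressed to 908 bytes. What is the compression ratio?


Ratio = original / compressed = 4680 / 908 = 5.1542

5.1542


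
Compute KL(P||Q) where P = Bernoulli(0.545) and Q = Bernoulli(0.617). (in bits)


KL = p*log2(p/q) + (1-p)*log2((1-p)/(1-q)) = 0.545*log2(0.545/0.617) + 0.455*log2(0.455/0.383) = 0.0155

0.0155 bits


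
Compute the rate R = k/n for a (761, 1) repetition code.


Rate = k/n = 1/761

1/761


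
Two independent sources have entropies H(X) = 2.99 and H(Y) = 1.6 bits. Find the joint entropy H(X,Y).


For independent variables, H(X,Y) = H(X) + H(Y) = 2.99 + 1.6 = 4.59

4.59 bits


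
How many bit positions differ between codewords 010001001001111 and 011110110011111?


Count differing positions: . . ^ ^ ^ ^ ^ ^ ^ . ^ . . . . = 8 differences

8


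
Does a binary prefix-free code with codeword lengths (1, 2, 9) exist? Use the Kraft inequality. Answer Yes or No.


Kraft sum = sum(2^(-l_i)) = 0.752, need <= 1. Result: satisfied (a binary prefix-free code with these lengths exists)

Yes


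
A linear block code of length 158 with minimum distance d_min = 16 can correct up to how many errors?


Correction capability = floor((d-1)/2) = floor((16-1)/2) = 7

7 errors


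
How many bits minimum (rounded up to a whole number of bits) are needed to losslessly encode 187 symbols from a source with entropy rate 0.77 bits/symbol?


Minimum bits >= n * H = 187 * 0.77 = 143.99, rounded up to a whole number of bits = 144

144 bits


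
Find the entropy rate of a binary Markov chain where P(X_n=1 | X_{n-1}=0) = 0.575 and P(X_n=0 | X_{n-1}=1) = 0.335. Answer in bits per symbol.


Stationary distribution: pi_0 = p10/(p01+p10) = 0.3681, pi_1 = 0.6319. Entropy rate H' = pi_0*H(p01) + pi_1*H(p10) = 0.3681*0.9837 + 0.6319*0.92 = 0.9434

0.9434 bits/symbol


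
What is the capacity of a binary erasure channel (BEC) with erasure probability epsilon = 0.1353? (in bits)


C = 1 - epsilon = 1 - 0.1353 = 0.8647

0.8647 bits


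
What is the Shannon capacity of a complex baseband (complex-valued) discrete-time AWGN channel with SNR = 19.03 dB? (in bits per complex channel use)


SNR_linear = 10^(19.03/10) = 79.9834; C = log2(1 + SNR_linear) = log2(1 + 79.9834) = 6.3396

6.3396 bits/channel use


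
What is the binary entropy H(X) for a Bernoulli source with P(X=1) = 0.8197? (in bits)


H = -p*log2(p) - (1-p)*log2(1-p). -0.8197*log2(0.8197) = 0.235116; -0.1803*log2(0.1803) = 0.445617. H = 0.235116 + 0.445617 = 0.6807

0.6807 bits


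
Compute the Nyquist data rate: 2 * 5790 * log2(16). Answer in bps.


Rate = 2 * B * log2(M) = 2 * 5790 * 4.0 = 46320.0

46320.0 bps


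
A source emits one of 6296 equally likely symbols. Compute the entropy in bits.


H = log2(n) = log2(6296) = 12.6202

12.6202 bits


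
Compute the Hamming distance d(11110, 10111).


Count differing positions: . ^ . . ^ = 2 differences

2


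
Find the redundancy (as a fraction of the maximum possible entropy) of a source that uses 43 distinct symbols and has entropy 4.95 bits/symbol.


H_max = log2(K) = log2(43) = 5.4263 bits/symbol. Redundancy = 1 - H/H_max = 1 - 4.95/5.4263 = 1 - 0.9122 = 0.0878

0.0878


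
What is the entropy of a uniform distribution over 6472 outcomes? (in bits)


H = log2(n) = log2(6472) = 12.66

12.66 bits


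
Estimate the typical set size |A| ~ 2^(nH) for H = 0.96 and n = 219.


log2|A_typical| = nH = 219 * 0.96 = 210.24, so |A_typical| ~ 2^210.24 = 1.943e+63

1.943e+63


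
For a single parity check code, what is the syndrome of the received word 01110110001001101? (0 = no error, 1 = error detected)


Syndrome = XOR of all bits = 0 XOR 1 XOR 1 XOR 1 XOR 0 XOR 1 XOR 1 XOR 0 XOR 0 XOR 0 XOR 1 XOR 0 XOR 0 XOR 1 XOR 1 XOR 0 XOR 1 = 1

1


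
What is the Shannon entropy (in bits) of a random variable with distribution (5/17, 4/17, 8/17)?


H = -sum(p_i * log2(p_i)). Terms: -(5/17)*log2(5/17) = 0.519275; -(4/17)*log2(4/17) = 0.491168; -(8/17)*log2(8/17) = 0.511747. H = 0.519275 + 0.491168 + 0.511747 = 1.5222

1.5222 bits


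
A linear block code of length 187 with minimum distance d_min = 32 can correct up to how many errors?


Correction capability = floor((d-1)/2) = floor((32-1)/2) = 15

15 errors


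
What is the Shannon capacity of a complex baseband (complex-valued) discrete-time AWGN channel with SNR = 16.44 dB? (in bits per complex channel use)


SNR_linear = 10^(16.44/10) = 44.0555; C = log2(1 + SNR_linear) = log2(1 + 44.0555) = 5.4936

5.4936 bits/channel use


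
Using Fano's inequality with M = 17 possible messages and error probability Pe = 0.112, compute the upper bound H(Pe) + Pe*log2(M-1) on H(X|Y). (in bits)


H(Pe) = -Pe*log2(Pe) - (1-Pe)*log2(1-Pe) = -0.112*log2(0.112) - 0.888*log2(0.888) = 0.353744 + 0.152175 = 0.5059. Pe*log2(M-1) = 0.112*log2(16) = 0.448000. Bound = H(Pe) + Pe*log2(M-1) = 0.353744 + 0.152175 + 0.448000 = 0.9539

0.9539 bits


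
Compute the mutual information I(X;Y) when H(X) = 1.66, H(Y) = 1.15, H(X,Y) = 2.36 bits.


I(X;Y) = H(X) + H(Y) - H(X,Y) = 1.66 + 1.15 - 2.36 = 0.45

0.45 bits


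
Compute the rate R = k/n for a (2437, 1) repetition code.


Rate = k/n = 1/2437

1/2437


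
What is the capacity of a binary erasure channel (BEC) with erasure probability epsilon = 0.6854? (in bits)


C = 1 - epsilon = 1 - 0.6854 = 0.3146

0.3146 bits


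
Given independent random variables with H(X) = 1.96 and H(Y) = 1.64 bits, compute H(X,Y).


For independent variables, H(X,Y) = H(X) + H(Y) = 1.96 + 1.64 = 3.6

3.6 bits


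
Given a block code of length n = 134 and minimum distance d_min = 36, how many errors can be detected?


Detection capability = d_min - 1 = 36 - 1 = 35

35 errors


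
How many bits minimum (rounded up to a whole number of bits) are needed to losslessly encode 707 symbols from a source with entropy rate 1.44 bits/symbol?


Minimum bits >= n * H = 707 * 1.44 = 1018.08, rounded up to a whole number of bits = 1019

1019 bits


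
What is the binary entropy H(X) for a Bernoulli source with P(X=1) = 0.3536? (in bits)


H = -p*log2(p) - (1-p)*log2(1-p). -0.3536*log2(0.3536) = 0.530333; -0.6464*log2(0.6464) = 0.406909. H = 0.530333 + 0.406909 = 0.9372

0.9372 bits


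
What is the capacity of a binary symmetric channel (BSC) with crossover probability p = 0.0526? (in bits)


H(p) = -p*log2(p) - (1-p)*log2(1-p) = -0.0526*log2(0.0526) - 0.9474*log2(0.9474) = 0.223487 + 0.073854 = 0.2973. C = 1 - H(p) = 1 - 0.2973 = 0.7027

0.7027 bits


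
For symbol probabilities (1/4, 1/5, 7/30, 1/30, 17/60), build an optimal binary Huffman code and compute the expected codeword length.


Huffman construction (repeatedly merge the two least-probable nodes; each merge adds 1 bit to every symbol beneath it): 1/30 + 1/5 = 7/30; 7/30 + 7/30 = 7/15; 1/4 + 17/60 = 8/15; 7/15 + 8/15 = 1. Resulting codeword lengths (in the order the probabilities were given): (2, 3, 2, 3, 2). L_avg = sum(p_i * l_i) = 1/4*2 + 1/5*3 + 7/30*2 + 1/30*3 + 17/60*2 = 67/30 = 2.2333

2.2333 bits


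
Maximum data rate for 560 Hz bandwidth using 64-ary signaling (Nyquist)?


Rate = 2 * B * log2(M) = 2 * 560 * 6.0 = 6720.0

6720.0 bps


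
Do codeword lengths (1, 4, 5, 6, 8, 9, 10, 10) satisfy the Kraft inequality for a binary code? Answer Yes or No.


Kraft sum = sum(2^(-l_i)) = 0.6172, need <= 1. Result: satisfied (a binary prefix-free code with these lengths exists)

Yes


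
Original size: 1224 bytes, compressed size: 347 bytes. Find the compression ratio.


Ratio = original / compressed = 1224 / 347 = 3.5274

3.5274


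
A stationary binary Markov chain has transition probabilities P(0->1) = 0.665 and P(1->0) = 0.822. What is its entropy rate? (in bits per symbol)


Stationary distribution: pi_0 = p10/(p01+p10) = 0.5528, pi_1 = 0.4472. Entropy rate H' = pi_0*H(p01) + pi_1*H(p10) = 0.5528*0.92 + 0.4472*0.6757 = 0.8107

0.8107 bits/symbol


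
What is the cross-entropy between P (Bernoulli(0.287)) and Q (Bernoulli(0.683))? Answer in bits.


H(P,Q) = -p*log2(q) - (1-p)*log2(1-q). -0.287*log2(0.683) = 0.157862; -0.713*log2(0.317) = 1.181758. H(P,Q) = 0.157862 + 1.181758 = 1.3396

1.3396 bits


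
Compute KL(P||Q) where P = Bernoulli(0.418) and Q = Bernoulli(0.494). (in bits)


KL = p*log2(p/q) + (1-p)*log2((1-p)/(1-q)) = 0.418*log2(0.418/0.494) + 0.582*log2(0.582/0.506) = 0.0168

0.0168 bits


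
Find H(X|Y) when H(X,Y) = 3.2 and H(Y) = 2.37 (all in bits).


H(X|Y) = H(X,Y) - H(Y) = 3.2 - 2.37 = 0.83

0.83 bits


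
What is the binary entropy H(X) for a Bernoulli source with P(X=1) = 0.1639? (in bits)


H = -p*log2(p) - (1-p)*log2(1-p). -0.1639*log2(0.1639) = 0.427633; -0.8361*log2(0.8361) = 0.215925. H = 0.427633 + 0.215925 = 0.6436

0.6436 bits


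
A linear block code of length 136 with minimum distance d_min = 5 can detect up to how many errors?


Detection capability = d_min - 1 = 5 - 1 = 4

4 errors


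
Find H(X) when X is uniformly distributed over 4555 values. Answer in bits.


H = log2(n) = log2(4555) = 12.1532

12.1532 bits


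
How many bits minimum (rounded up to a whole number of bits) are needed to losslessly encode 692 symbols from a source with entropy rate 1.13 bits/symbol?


Minimum bits >= n * H = 692 * 1.13 = 781.96, rounded up to a whole number of bits = 782

782 bits


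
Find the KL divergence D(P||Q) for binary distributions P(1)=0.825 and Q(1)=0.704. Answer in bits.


KL = p*log2(p/q) + (1-p)*log2((1-p)/(1-q)) = 0.825*log2(0.825/0.704) + 0.175*log2(0.175/0.296) = 0.0561

0.0561 bits


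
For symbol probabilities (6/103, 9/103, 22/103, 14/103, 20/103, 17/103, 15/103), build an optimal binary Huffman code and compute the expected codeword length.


Huffman construction (repeatedly merge the two least-probable nodes; each merge adds 1 bit to every symbol beneath it): 6/103 + 9/103 = 15/103; 14/103 + 15/103 = 29/103; 15/103 + 17/103 = 32/103; 20/103 + 22/103 = 42/103; 29/103 + 32/103 = 61/103; 42/103 + 61/103 = 1. Resulting codeword lengths (in the order the probabilities were given): (4, 4, 2, 3, 2, 3, 3). L_avg = sum(p_i * l_i) = 6/103*4 + 9/103*4 + 22/103*2 + 14/103*3 + 20/103*2 + 17/103*3 + 15/103*3 = 282/103 = 2.7379

2.7379 bits


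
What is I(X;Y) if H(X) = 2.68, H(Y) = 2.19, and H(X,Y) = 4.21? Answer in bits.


I(X;Y) = H(X) + H(Y) - H(X,Y) = 2.68 + 2.19 - 4.21 = 0.66

0.66 bits


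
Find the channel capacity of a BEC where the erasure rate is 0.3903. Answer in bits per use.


C = 1 - epsilon = 1 - 0.3903 = 0.6097

0.6097 bits


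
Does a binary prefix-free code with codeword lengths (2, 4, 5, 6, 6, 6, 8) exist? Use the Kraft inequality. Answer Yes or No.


Kraft sum = sum(2^(-l_i)) = 0.3945, need <= 1. Result: satisfied (a binary prefix-free code with these lengths exists)

Yes


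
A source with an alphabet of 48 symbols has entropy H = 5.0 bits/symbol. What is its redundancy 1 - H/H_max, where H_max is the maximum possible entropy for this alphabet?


H_max = log2(K) = log2(48) = 5.585 bits/symbol. Redundancy = 1 - H/H_max = 1 - 5.0/5.585 = 1 - 0.8953 = 0.1047

0.1047


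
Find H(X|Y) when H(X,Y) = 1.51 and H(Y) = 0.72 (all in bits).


H(X|Y) = H(X,Y) - H(Y) = 1.51 - 0.72 = 0.79

0.79 bits


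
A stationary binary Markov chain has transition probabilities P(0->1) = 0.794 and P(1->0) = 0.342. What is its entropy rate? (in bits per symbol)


Stationary distribution: pi_0 = p10/(p01+p10) = 0.3011, pi_1 = 0.6989. Entropy rate H' = pi_0*H(p01) + pi_1*H(p10) = 0.3011*0.7338 + 0.6989*0.9267 = 0.8686

0.8686 bits/symbol


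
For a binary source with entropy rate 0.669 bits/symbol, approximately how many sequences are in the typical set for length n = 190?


log2|A_typical| = nH = 190 * 0.669 = 127.11, so |A_typical| ~ 2^127.11 = 1.836e+38

1.836e+38


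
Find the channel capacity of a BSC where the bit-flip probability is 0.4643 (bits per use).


H(p) = -p*log2(p) - (1-p)*log2(1-p) = -0.4643*log2(0.4643) - 0.5357*log2(0.5357) = 0.513920 + 0.482399 = 0.9963. C = 1 - H(p) = 1 - 0.9963 = 0.0037

0.0037 bits


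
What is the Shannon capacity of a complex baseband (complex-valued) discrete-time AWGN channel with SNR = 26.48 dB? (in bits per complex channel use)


SNR_linear = 10^(26.48/10) = 444.6313; C = log2(1 + SNR_linear) = log2(1 + 444.6313) = 8.7997

8.7997 bits/channel use


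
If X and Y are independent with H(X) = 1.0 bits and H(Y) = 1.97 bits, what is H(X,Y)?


For independent variables, H(X,Y) = H(X) + H(Y) = 1.0 + 1.97 = 2.97

2.97 bits


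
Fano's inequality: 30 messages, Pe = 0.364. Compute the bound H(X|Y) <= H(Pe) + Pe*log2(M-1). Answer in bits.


H(Pe) = -Pe*log2(Pe) - (1-Pe)*log2(1-Pe) = -0.364*log2(0.364) - 0.636*log2(0.636) = 0.530708 + 0.415245 = 0.946. Pe*log2(M-1) = 0.364*log2(29) = 1.768305. Bound = H(Pe) + Pe*log2(M-1) = 0.530708 + 0.415245 + 1.768305 = 2.7143

2.7143 bits


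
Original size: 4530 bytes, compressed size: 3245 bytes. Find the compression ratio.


Ratio = original / compressed = 4530 / 3245 = 1.396

1.396


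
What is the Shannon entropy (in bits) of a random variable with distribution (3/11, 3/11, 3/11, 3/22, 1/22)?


H = -sum(p_i * log2(p_i)). Terms: -(3/11)*log2(3/11) = 0.511219; -(3/11)*log2(3/11) = 0.511219; -(3/11)*log2(3/11) = 0.511219; -(3/22)*log2(3/22) = 0.391973; -(1/22)*log2(1/22) = 0.202701. H = 0.511219 + 0.511219 + 0.511219 + 0.391973 + 0.202701 = 2.1283

2.1283 bits


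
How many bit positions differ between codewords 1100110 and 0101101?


Count differing positions: ^ . . ^ . ^ ^ = 4 differences

4


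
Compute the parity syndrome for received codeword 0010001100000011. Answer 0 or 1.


Syndrome = XOR of all bits = 0 XOR 0 XOR 1 XOR 0 XOR 0 XOR 0 XOR 1 XOR 1 XOR 0 XOR 0 XOR 0 XOR 0 XOR 0 XOR 0 XOR 1 XOR 1 = 1

1


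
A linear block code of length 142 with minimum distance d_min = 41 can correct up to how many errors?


Correction capability = floor((d-1)/2) = floor((41-1)/2) = 20

20 errors


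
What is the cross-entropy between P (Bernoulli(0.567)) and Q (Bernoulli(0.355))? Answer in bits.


H(P,Q) = -p*log2(q) - (1-p)*log2(1-q). -0.567*log2(0.355) = 0.847160; -0.433*log2(0.645) = 0.273928. H(P,Q) = 0.847160 + 0.273928 = 1.1211

1.1211 bits


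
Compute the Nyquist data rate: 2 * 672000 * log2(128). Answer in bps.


Rate = 2 * B * log2(M) = 2 * 672000 * 7.0 = 9408000.0

9408000.0 bps


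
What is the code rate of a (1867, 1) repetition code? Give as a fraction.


Rate = k/n = 1/1867

1/1867


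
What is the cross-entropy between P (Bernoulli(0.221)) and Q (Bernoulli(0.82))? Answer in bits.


H(P,Q) = -p*log2(q) - (1-p)*log2(1-q). -0.221*log2(0.82) = 0.063273; -0.779*log2(0.18) = 1.927192. H(P,Q) = 0.063273 + 1.927192 = 1.9905

1.9905 bits


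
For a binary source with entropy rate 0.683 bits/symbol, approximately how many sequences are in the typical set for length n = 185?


log2|A_typical| = nH = 185 * 0.683 = 126.355, so |A_typical| ~ 2^126.355 = 1.088e+38

1.088e+38


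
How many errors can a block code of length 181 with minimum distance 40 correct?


Correction capability = floor((d-1)/2) = floor((40-1)/2) = 19

19 errors


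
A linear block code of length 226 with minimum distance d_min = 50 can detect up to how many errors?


Detection capability = d_min - 1 = 50 - 1 = 49

49 errors


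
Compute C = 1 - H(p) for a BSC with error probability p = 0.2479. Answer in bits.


H(p) = -p*log2(p) - (1-p)*log2(1-p) = -0.2479*log2(0.2479) - 0.7521*log2(0.7521) = 0.498817 + 0.309116 = 0.8079. C = 1 - H(p) = 1 - 0.8079 = 0.1921

0.1921 bits


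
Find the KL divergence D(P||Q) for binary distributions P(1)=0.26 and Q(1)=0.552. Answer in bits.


KL = p*log2(p/q) + (1-p)*log2((1-p)/(1-q)) = 0.26*log2(0.26/0.552) + 0.74*log2(0.74/0.448) = 0.2534

0.2534 bits


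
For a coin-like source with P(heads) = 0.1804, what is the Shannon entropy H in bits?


H = -p*log2(p) - (1-p)*log2(1-p). -0.1804*log2(0.1804) = 0.445719; -0.8196*log2(0.8196) = 0.235232. H = 0.445719 + 0.235232 = 0.681

0.681 bits


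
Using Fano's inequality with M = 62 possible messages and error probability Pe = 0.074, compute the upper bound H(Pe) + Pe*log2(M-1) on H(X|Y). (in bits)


H(Pe) = -Pe*log2(Pe) - (1-Pe)*log2(1-Pe) = -0.074*log2(0.074) - 0.926*log2(0.926) = 0.277968 + 0.102708 = 0.3807. Pe*log2(M-1) = 0.074*log2(61) = 0.438875. Bound = H(Pe) + Pe*log2(M-1) = 0.277968 + 0.102708 + 0.438875 = 0.8196

0.8196 bits


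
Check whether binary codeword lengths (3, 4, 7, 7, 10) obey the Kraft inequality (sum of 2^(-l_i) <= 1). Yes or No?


Kraft sum = sum(2^(-l_i)) = 0.2041, need <= 1. Result: satisfied (a binary prefix-free code with these lengths exists)

Yes


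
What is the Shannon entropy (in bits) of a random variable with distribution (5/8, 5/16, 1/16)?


H = -sum(p_i * log2(p_i)). Terms: -(5/8)*log2(5/8) = 0.423795; -(5/16)*log2(5/16) = 0.524397; -(1/16)*log2(1/16) = 0.250000. H = 0.423795 + 0.524397 + 0.250000 = 1.1982

1.1982 bits


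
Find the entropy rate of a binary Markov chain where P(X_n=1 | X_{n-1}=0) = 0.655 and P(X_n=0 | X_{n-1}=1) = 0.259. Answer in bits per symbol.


Stationary distribution: pi_0 = p10/(p01+p10) = 0.2834, pi_1 = 0.7166. Entropy rate H' = pi_0*H(p01) + pi_1*H(p10) = 0.2834*0.9295 + 0.7166*0.8252 = 0.8548

0.8548 bits/symbol


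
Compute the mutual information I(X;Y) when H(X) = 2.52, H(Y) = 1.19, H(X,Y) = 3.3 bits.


I(X;Y) = H(X) + H(Y) - H(X,Y) = 2.52 + 1.19 - 3.3 = 0.41

0.41 bits


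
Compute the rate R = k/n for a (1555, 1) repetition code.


Rate = k/n = 1/1555

1/1555


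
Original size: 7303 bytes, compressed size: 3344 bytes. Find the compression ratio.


Ratio = original / compressed = 7303 / 3344 = 2.1839

2.1839


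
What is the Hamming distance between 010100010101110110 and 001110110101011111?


Count differing positions: . ^ ^ . ^ . ^ . . . . . ^ . ^ . . ^ = 7 differences

7


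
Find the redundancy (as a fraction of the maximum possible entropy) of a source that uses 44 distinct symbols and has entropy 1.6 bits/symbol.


H_max = log2(K) = log2(44) = 5.4594 bits/symbol. Redundancy = 1 - H/H_max = 1 - 1.6/5.4594 = 1 - 0.2931 = 0.7069

0.7069


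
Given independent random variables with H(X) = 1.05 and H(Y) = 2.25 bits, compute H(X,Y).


For independent variables, H(X,Y) = H(X) + H(Y) = 1.05 + 2.25 = 3.3

3.3 bits


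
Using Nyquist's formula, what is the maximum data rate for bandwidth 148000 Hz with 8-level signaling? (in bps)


Rate = 2 * B * log2(M) = 2 * 148000 * 3.0 = 888000.0

888000.0 bps


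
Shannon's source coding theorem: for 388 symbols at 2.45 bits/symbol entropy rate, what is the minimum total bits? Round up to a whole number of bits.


Minimum bits >= n * H = 388 * 2.45 = 950.6, rounded up to a whole number of bits = 951

951 bits


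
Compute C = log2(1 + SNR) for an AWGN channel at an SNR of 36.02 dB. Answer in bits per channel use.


SNR_linear = 10^(36.02/10) = 3999.4475; C = log2(1 + SNR_linear) = log2(1 + 3999.4475) = 11.9659

11.9659 bits/channel use


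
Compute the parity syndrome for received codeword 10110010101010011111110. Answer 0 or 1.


Syndrome = XOR of all bits = 1 XOR 0 XOR 1 XOR 1 XOR 0 XOR 0 XOR 1 XOR 0 XOR 1 XOR 0 XOR 1 XOR 0 XOR 1 XOR 0 XOR 0 XOR 1 XOR 1 XOR 1 XOR 1 XOR 1 XOR 1 XOR 1 XOR 0 = 0

0


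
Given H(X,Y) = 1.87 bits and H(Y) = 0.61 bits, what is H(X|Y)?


H(X|Y) = H(X,Y) - H(Y) = 1.87 - 0.61 = 1.26

1.26 bits


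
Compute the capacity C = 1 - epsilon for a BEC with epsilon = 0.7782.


C = 1 - epsilon = 1 - 0.7782 = 0.2218

0.2218 bits


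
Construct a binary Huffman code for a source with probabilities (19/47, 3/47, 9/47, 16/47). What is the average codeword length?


Huffman construction (repeatedly merge the two least-probable nodes; each merge adds 1 bit to every symbol beneath it): 3/47 + 9/47 = 12/47; 12/47 + 16/47 = 28/47; 19/47 + 28/47 = 1. Resulting codeword lengths (in the order the probabilities were given): (1, 3, 3, 2). L_avg = sum(p_i * l_i) = 19/47*1 + 3/47*3 + 9/47*3 + 16/47*2 = 87/47 = 1.8511

1.8511 bits


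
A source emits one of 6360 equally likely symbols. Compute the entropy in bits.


H = log2(n) = log2(6360) = 12.6348

12.6348 bits


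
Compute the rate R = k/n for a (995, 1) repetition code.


Rate = k/n = 1/995

1/995


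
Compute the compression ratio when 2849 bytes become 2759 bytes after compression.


Ratio = original / compressed = 2849 / 2759 = 1.0326

1.0326


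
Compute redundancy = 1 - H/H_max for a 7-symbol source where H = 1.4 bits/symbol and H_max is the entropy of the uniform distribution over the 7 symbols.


H_max = log2(K) = log2(7) = 2.8074 bits/symbol. Redundancy = 1 - H/H_max = 1 - 1.4/2.8074 = 1 - 0.4987 = 0.5013

0.5013


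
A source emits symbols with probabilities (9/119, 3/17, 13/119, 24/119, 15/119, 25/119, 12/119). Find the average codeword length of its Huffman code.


Huffman construction (repeatedly merge the two least-probable nodes; each merge adds 1 bit to every symbol beneath it): 9/119 + 12/119 = 3/17; 13/119 + 15/119 = 4/17; 3/17 + 3/17 = 6/17; 24/119 + 25/119 = 7/17; 4/17 + 6/17 = 10/17; 7/17 + 10/17 = 1. Resulting codeword lengths (in the order the probabilities were given): (4, 3, 3, 2, 3, 2, 4). L_avg = sum(p_i * l_i) = 9/119*4 + 3/17*3 + 13/119*3 + 24/119*2 + 15/119*3 + 25/119*2 + 12/119*4 = 47/17 = 2.7647

2.7647 bits


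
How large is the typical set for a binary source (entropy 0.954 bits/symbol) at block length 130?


log2|A_typical| = nH = 130 * 0.954 = 124.02, so |A_typical| ~ 2^124.02 = 2.156e+37

2.156e+37


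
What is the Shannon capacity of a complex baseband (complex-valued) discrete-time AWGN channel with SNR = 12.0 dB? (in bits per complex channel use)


SNR_linear = 10^(12.0/10) = 15.8489; C = log2(1 + SNR_linear) = log2(1 + 15.8489) = 4.0746

4.0746 bits/channel use


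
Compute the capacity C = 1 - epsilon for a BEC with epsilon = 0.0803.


C = 1 - epsilon = 1 - 0.0803 = 0.9197

0.9197 bits


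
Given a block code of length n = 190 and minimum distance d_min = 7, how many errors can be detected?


Detection capability = d_min - 1 = 7 - 1 = 6

6 errors


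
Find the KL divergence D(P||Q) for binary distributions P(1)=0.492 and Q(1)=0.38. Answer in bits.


KL = p*log2(p/q) + (1-p)*log2((1-p)/(1-q)) = 0.492*log2(0.492/0.38) + 0.508*log2(0.508/0.62) = 0.0373

0.0373 bits


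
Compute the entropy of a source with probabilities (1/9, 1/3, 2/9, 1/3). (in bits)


H = -sum(p_i * log2(p_i)). Terms: -(1/9)*log2(1/9) = 0.352214; -(1/3)*log2(1/3) = 0.528321; -(2/9)*log2(2/9) = 0.482206; -(1/3)*log2(1/3) = 0.528321. H = 0.352214 + 0.528321 + 0.482206 + 0.528321 = 1.8911

1.8911 bits


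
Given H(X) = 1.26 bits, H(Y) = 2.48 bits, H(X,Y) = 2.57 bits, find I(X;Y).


I(X;Y) = H(X) + H(Y) - H(X,Y) = 1.26 + 2.48 - 2.57 = 1.17

1.17 bits


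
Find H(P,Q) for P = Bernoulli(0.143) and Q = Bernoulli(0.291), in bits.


H(P,Q) = -p*log2(q) - (1-p)*log2(1-q). -0.143*log2(0.291) = 0.254670; -0.857*log2(0.709) = 0.425194. H(P,Q) = 0.254670 + 0.425194 = 0.6799

0.6799 bits


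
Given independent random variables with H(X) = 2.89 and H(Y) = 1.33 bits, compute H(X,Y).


For independent variables, H(X,Y) = H(X) + H(Y) = 2.89 + 1.33 = 4.22

4.22 bits


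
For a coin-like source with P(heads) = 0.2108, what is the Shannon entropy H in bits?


H = -p*log2(p) - (1-p)*log2(1-p). -0.2108*log2(0.2108) = 0.473468; -0.7892*log2(0.7892) = 0.269541. H = 0.473468 + 0.269541 = 0.743

0.743 bits


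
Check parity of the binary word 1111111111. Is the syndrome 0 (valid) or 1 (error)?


Syndrome = XOR of all bits = 1 XOR 1 XOR 1 XOR 1 XOR 1 XOR 1 XOR 1 XOR 1 XOR 1 XOR 1 = 0

0


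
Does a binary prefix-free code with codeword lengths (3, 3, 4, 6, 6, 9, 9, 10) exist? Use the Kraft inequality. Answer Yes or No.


Kraft sum = sum(2^(-l_i)) = 0.3486, need <= 1. Result: satisfied (a binary prefix-free code with these lengths exists)

Yes


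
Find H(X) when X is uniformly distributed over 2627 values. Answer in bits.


H = log2(n) = log2(2627) = 11.3592

11.3592 bits


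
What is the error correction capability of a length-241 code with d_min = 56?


Correction capability = floor((d-1)/2) = floor((56-1)/2) = 27

27 errors


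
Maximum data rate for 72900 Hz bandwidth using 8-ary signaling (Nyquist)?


Rate = 2 * B * log2(M) = 2 * 72900 * 3.0 = 437400.0

437400.0 bps


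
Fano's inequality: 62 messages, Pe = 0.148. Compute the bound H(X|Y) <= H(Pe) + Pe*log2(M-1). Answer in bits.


H(Pe) = -Pe*log2(Pe) - (1-Pe)*log2(1-Pe) = -0.148*log2(0.148) - 0.852*log2(0.852) = 0.407937 + 0.196876 = 0.6048. Pe*log2(M-1) = 0.148*log2(61) = 0.877749. Bound = H(Pe) + Pe*log2(M-1) = 0.407937 + 0.196876 + 0.877749 = 1.4826

1.4826 bits


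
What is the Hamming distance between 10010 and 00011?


Count differing positions: ^ . . . ^ = 2 differences

2


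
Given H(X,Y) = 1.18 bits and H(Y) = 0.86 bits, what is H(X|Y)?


H(X|Y) = H(X,Y) - H(Y) = 1.18 - 0.86 = 0.32

0.32 bits


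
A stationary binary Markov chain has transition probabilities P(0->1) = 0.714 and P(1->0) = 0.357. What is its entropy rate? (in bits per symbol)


Stationary distribution: pi_0 = p10/(p01+p10) = 0.3333, pi_1 = 0.6667. Entropy rate H' = pi_0*H(p01) + pi_1*H(p10) = 0.3333*0.8635 + 0.6667*0.9402 = 0.9146

0.9146 bits/symbol


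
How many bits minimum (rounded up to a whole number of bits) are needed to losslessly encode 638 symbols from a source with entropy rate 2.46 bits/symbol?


Minimum bits >= n * H = 638 * 2.46 = 1569.48, rounded up to a whole number of bits = 1570

1570 bits


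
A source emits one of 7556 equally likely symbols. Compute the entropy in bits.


H = log2(n) = log2(7556) = 12.8834

12.8834 bits


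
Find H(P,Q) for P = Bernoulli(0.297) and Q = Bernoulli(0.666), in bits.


H(P,Q) = -p*log2(q) - (1-p)*log2(1-q). -0.297*log2(0.666) = 0.174163; -0.703*log2(0.334) = 1.112202. H(P,Q) = 0.174163 + 1.112202 = 1.2864

1.2864 bits


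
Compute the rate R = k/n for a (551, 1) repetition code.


Rate = k/n = 1/551

1/551


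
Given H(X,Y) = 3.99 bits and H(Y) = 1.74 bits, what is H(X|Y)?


H(X|Y) = H(X,Y) - H(Y) = 3.99 - 1.74 = 2.25

2.25 bits


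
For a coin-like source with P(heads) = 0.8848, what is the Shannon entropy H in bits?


H = -p*log2(p) - (1-p)*log2(1-p). -0.8848*log2(0.8848) = 0.156235; -0.1152*log2(0.1152) = 0.359169. H = 0.156235 + 0.359169 = 0.5154

0.5154 bits


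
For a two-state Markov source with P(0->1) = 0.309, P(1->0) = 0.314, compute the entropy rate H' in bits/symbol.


Stationary distribution: pi_0 = p10/(p01+p10) = 0.504, pi_1 = 0.496. Entropy rate H' = pi_0*H(p01) + pi_1*H(p10) = 0.504*0.892 + 0.496*0.8977 = 0.8949

0.8949 bits/symbol


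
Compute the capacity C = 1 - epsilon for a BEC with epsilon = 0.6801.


C = 1 - epsilon = 1 - 0.6801 = 0.3199

0.3199 bits


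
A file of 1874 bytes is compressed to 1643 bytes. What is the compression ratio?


Ratio = original / compressed = 1874 / 1643 = 1.1406

1.1406


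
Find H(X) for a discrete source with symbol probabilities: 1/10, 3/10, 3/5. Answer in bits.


H = -sum(p_i * log2(p_i)). Terms: -(1/10)*log2(1/10) = 0.332193; -(3/10)*log2(3/10) = 0.521090; -(3/5)*log2(3/5) = 0.442179. H = 0.332193 + 0.521090 + 0.442179 = 1.2955

1.2955 bits


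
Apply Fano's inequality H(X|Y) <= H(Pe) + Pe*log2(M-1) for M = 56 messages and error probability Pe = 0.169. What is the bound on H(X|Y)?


H(Pe) = -Pe*log2(Pe) - (1-Pe)*log2(1-Pe) = -0.169*log2(0.169) - 0.831*log2(0.831) = 0.433469 + 0.221943 = 0.6554. Pe*log2(M-1) = 0.169*log2(55) = 0.977050. Bound = H(Pe) + Pe*log2(M-1) = 0.433469 + 0.221943 + 0.977050 = 1.6325

1.6325 bits


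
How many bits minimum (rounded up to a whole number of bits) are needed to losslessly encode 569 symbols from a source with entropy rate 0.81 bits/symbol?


Minimum bits >= n * H = 569 * 0.81 = 460.89, rounded up to a whole number of bits = 461

461 bits


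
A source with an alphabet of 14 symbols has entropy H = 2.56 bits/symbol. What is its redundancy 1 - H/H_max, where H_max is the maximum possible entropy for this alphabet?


H_max = log2(K) = log2(14) = 3.8074 bits/symbol. Redundancy = 1 - H/H_max = 1 - 2.56/3.8074 = 1 - 0.6724 = 0.3276

0.3276


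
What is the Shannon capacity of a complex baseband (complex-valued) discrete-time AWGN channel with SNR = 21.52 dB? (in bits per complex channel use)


SNR_linear = 10^(21.52/10) = 141.9058; C = log2(1 + SNR_linear) = log2(1 + 141.9058) = 7.1589

7.1589 bits/channel use


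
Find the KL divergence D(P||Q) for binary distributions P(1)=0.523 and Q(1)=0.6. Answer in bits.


KL = p*log2(p/q) + (1-p)*log2((1-p)/(1-q)) = 0.523*log2(0.523/0.6) + 0.477*log2(0.477/0.4) = 0.0175

0.0175 bits


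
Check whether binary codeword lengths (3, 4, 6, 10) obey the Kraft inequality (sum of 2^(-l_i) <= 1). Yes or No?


Kraft sum = sum(2^(-l_i)) = 0.2041, need <= 1. Result: satisfied (a binary prefix-free code with these lengths exists)

Yes


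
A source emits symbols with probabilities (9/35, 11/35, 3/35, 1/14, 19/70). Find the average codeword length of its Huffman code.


Huffman construction (repeatedly merge the two least-probable nodes; each merge adds 1 bit to every symbol beneath it): 1/14 + 3/35 = 11/70; 11/70 + 9/35 = 29/70; 19/70 + 11/35 = 41/70; 29/70 + 41/70 = 1. Resulting codeword lengths (in the order the probabilities were given): (2, 2, 3, 3, 2). L_avg = sum(p_i * l_i) = 9/35*2 + 11/35*2 + 3/35*3 + 1/14*3 + 19/70*2 = 151/70 = 2.1571

2.1571 bits


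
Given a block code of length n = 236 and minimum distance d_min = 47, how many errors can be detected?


Detection capability = d_min - 1 = 47 - 1 = 46

46 errors


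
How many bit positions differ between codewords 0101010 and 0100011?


Count differing positions: . . . ^ . . ^ = 2 differences

2


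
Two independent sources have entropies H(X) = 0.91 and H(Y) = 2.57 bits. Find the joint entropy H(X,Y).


For independent variables, H(X,Y) = H(X) + H(Y) = 0.91 + 2.57 = 3.48

3.48 bits


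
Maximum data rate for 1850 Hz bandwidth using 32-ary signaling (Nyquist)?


Rate = 2 * B * log2(M) = 2 * 1850 * 5.0 = 18500.0

18500.0 bps


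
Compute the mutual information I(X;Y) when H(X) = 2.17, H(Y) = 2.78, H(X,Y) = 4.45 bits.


I(X;Y) = H(X) + H(Y) - H(X,Y) = 2.17 + 2.78 - 4.45 = 0.5

0.5 bits


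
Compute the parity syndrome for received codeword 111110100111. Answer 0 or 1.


Syndrome = XOR of all bits = 1 XOR 1 XOR 1 XOR 1 XOR 1 XOR 0 XOR 1 XOR 0 XOR 0 XOR 1 XOR 1 XOR 1 = 1

1


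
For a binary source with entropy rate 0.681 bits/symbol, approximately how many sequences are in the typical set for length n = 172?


log2|A_typical| = nH = 172 * 0.681 = 117.132, so |A_typical| ~ 2^117.132 = 1.821e+35

1.821e+35


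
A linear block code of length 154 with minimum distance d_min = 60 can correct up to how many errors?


Correction capability = floor((d-1)/2) = floor((60-1)/2) = 29

29 errors


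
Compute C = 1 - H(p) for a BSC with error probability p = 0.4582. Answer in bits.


H(p) = -p*log2(p) - (1-p)*log2(1-p) = -0.4582*log2(0.4582) - 0.5418*log2(0.5418) = 0.515911 + 0.479042 = 0.995. C = 1 - H(p) = 1 - 0.995 = 0.005

0.005 bits


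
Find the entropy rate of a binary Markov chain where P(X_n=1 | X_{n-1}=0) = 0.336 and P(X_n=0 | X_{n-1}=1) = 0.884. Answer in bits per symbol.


Stationary distribution: pi_0 = p10/(p01+p10) = 0.7246, pi_1 = 0.2754. Entropy rate H' = pi_0*H(p01) + pi_1*H(p10) = 0.7246*0.9209 + 0.2754*0.5178 = 0.8099

0.8099 bits/symbol


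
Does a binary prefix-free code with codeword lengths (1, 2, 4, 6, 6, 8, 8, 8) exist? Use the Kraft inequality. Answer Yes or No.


Kraft sum = sum(2^(-l_i)) = 0.8555, need <= 1. Result: satisfied (a binary prefix-free code with these lengths exists)

Yes


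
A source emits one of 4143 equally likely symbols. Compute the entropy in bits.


H = log2(n) = log2(4143) = 12.0165

12.0165 bits


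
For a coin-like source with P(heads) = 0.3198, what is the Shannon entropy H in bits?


H = -p*log2(p) - (1-p)*log2(1-p). -0.3198*log2(0.3198) = 0.525994; -0.6802*log2(0.6802) = 0.378170. H = 0.525994 + 0.378170 = 0.9042

0.9042 bits


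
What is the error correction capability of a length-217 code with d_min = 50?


Correction capability = floor((d-1)/2) = floor((50-1)/2) = 24

24 errors


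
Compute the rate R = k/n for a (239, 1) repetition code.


Rate = k/n = 1/239

1/239


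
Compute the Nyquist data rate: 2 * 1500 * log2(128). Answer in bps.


Rate = 2 * B * log2(M) = 2 * 1500 * 7.0 = 21000.0

21000.0 bps


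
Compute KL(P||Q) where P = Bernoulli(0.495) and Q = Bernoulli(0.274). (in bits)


KL = p*log2(p/q) + (1-p)*log2((1-p)/(1-q)) = 0.495*log2(0.495/0.274) + 0.505*log2(0.505/0.726) = 0.1579

0.1579 bits


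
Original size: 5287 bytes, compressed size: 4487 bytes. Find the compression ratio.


Ratio = original / compressed = 5287 / 4487 = 1.1783

1.1783


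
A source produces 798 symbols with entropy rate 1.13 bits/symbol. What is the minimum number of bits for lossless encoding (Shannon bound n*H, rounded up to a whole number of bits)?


Minimum bits >= n * H = 798 * 1.13 = 901.74, rounded up to a whole number of bits = 902

902 bits


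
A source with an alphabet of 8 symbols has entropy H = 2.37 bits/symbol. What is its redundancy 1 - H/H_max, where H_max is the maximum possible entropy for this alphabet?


H_max = log2(K) = log2(8) = 3.0 bits/symbol. Redundancy = 1 - H/H_max = 1 - 2.37/3.0 = 1 - 0.79 = 0.21

0.21


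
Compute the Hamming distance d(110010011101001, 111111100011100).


Count differing positions: . . ^ ^ . ^ ^ ^ ^ ^ ^ . ^ . ^ = 10 differences

10


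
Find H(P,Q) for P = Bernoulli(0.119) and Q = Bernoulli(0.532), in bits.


H(P,Q) = -p*log2(q) - (1-p)*log2(1-q). -0.119*log2(0.532) = 0.108350; -0.881*log2(0.468) = 0.965065. H(P,Q) = 0.108350 + 0.965065 = 1.0734

1.0734 bits


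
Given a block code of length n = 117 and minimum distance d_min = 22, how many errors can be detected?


Detection capability = d_min - 1 = 22 - 1 = 21

21 errors


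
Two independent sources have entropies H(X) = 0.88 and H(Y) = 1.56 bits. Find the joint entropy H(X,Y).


For independent variables, H(X,Y) = H(X) + H(Y) = 0.88 + 1.56 = 2.44

2.44 bits


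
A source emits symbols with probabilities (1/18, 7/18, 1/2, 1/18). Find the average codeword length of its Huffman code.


Huffman construction (repeatedly merge the two least-probable nodes; each merge adds 1 bit to every symbol beneath it): 1/18 + 1/18 = 1/9; 1/9 + 7/18 = 1/2; 1/2 + 1/2 = 1. Resulting codeword lengths (in the order the probabilities were given): (3, 2, 1, 3). L_avg = sum(p_i * l_i) = 1/18*3 + 7/18*2 + 1/2*1 + 1/18*3 = 29/18 = 1.6111

1.6111 bits
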